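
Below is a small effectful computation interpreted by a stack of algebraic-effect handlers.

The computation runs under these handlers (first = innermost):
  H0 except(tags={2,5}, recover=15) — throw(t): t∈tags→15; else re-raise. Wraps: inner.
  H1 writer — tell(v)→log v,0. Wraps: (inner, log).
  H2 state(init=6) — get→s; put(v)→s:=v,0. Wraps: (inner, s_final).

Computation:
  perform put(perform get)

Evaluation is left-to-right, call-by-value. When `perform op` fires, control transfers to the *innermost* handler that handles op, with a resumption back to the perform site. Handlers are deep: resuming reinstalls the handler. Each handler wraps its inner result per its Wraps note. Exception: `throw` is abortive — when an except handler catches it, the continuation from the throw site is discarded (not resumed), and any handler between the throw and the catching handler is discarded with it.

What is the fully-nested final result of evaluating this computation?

Evaluation trace:
get @ H2 ⇒ 6
put(6) @ H2 ⇒ s:=6
H0 returns 0
H1 returns (0, ())
H2 returns ((0, ()), 6)
= ((0, ()), 6)

Answer: ((0, ()), 6)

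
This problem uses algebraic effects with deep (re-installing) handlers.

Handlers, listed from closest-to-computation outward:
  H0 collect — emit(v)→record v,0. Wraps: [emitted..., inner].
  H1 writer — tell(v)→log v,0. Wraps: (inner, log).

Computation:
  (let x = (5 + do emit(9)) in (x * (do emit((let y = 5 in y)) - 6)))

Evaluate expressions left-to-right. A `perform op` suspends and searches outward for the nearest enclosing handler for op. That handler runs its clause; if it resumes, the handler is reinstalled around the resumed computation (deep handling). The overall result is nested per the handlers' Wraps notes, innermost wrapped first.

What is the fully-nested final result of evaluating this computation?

Answer: ([9, 5, -30], ())

Step-by-step:
emit(9) @ H0 ⇒ out+=9
emit(5) @ H0 ⇒ out+=5
H0 returns [9, 5, -30]
H1 returns ([9, 5, -30], ())
= ([9, 5, -30], ())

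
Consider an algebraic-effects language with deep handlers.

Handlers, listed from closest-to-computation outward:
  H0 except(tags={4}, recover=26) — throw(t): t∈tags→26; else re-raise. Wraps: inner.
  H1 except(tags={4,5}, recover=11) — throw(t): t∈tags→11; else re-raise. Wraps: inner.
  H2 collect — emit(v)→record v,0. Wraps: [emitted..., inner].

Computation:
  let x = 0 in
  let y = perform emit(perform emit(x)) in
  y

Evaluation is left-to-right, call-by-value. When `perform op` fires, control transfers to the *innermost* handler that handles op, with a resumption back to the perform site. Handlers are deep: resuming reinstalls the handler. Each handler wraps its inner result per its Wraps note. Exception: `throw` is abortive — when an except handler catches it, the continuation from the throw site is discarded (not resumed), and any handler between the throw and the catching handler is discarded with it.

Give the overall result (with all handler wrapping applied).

Working:
emit(0) @ H2 ⇒ out+=0
emit(0) @ H2 ⇒ out+=0
H0 returns 0
H1 returns 0
H2 returns [0, 0, 0]
= [0, 0, 0]

Answer: [0, 0, 0]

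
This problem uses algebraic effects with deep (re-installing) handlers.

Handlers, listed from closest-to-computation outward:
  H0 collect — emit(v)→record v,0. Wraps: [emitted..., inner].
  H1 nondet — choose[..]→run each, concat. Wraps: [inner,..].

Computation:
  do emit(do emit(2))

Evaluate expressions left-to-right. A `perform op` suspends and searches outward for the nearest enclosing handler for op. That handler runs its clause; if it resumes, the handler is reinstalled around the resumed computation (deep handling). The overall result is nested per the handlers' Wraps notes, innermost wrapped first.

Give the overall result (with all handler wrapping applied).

Answer: [[2, 0, 0]]

Step-by-step:
emit(2) @ H0 ⇒ out+=2
emit(0) @ H0 ⇒ out+=0
H0 returns [2, 0, 0]
H1 returns [[2, 0, 0]]
= [[2, 0, 0]]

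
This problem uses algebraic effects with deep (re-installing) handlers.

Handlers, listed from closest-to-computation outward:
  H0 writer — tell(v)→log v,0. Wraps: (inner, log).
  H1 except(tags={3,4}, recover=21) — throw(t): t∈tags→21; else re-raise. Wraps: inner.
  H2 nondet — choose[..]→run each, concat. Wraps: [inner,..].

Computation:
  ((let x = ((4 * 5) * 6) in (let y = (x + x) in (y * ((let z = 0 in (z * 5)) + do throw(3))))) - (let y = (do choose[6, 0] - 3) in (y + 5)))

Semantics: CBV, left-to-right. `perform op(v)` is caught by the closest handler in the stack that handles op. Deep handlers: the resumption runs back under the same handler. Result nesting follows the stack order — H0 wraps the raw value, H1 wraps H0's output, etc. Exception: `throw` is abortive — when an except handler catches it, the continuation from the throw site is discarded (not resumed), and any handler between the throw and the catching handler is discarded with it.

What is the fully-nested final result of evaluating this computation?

Step-by-step:
throw(3) @ H1 caught ⇒ 21
H2 returns [21]
= [21]

Answer: [21]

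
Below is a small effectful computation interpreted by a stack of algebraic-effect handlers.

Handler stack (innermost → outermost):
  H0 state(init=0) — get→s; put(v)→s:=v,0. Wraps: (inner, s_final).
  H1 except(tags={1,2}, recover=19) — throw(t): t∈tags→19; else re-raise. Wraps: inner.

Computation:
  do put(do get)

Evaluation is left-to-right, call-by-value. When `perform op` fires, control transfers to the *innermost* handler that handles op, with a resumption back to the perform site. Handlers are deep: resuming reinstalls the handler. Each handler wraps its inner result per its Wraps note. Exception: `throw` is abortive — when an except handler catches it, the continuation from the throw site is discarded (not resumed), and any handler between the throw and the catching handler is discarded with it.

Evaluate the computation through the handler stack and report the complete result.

Step-by-step:
get @ H0 ⇒ 0
put(0) @ H0 ⇒ s:=0
H0 returns (0, 0)
H1 returns (0, 0)
= (0, 0)

Answer: (0, 0)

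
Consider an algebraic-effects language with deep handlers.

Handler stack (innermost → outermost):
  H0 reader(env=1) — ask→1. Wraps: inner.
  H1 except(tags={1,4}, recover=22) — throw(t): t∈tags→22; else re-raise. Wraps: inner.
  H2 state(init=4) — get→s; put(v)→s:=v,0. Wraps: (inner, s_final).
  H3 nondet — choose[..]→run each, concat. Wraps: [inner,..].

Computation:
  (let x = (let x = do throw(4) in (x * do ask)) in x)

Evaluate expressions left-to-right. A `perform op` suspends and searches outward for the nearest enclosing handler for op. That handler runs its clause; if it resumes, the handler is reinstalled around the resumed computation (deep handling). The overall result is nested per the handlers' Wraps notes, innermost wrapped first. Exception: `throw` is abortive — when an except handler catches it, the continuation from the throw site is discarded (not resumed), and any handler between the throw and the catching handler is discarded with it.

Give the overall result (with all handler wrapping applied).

Answer: [(22, 4)]

Evaluation trace:
throw(4) @ H1 caught ⇒ 22
H2 returns (22, 4)
H3 returns [(22, 4)]
= [(22, 4)]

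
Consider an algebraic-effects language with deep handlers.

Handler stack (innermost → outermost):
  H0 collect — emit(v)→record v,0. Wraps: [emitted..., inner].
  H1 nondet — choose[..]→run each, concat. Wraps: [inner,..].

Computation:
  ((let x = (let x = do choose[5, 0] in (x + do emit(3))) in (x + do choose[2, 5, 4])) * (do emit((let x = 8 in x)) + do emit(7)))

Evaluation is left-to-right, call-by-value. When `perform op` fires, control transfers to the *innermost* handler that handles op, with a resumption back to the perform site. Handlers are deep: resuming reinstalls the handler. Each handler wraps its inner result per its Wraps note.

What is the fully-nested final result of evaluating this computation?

Answer: [[3, 8, 7, 0], [3, 8, 7, 0], [3, 8, 7, 0], [3, 8, 7, 0], [3, 8, 7, 0], [3, 8, 7, 0]]

Evaluation trace:
choose[5, 0] @ H1
  branch[0] choose=5:
    emit(3) @ H0 ⇒ out+=3
    choose[2, 5, 4] @ H1
      branch[0] choose=2:
        emit(8) @ H0 ⇒ out+=8
        emit(7) @ H0 ⇒ out+=7
        H0 returns [3, 8, 7, 0]
        H1 returns [[3, 8, 7, 0]]
      branch[1] choose=5:
        emit(8) @ H0 ⇒ out+=8
        emit(7) @ H0 ⇒ out+=7
        H0 returns [3, 8, 7, 0]
        H1 returns [[3, 8, 7, 0]]
      branch[2] choose=4:
        emit(8) @ H0 ⇒ out+=8
        emit(7) @ H0 ⇒ out+=7
        H0 returns [3, 8, 7, 0]
        H1 returns [[3, 8, 7, 0]]
  branch[1] choose=0:
    emit(3) @ H0 ⇒ out+=3
    choose[2, 5, 4] @ H1
      branch[0] choose=2:
        emit(8) @ H0 ⇒ out+=8
        emit(7) @ H0 ⇒ out+=7
        H0 returns [3, 8, 7, 0]
        H1 returns [[3, 8, 7, 0]]
      branch[1] choose=5:
        emit(8) @ H0 ⇒ out+=8
        emit(7) @ H0 ⇒ out+=7
        H0 returns [3, 8, 7, 0]
        H1 returns [[3, 8, 7, 0]]
      branch[2] choose=4:
        emit(8) @ H0 ⇒ out+=8
        emit(7) @ H0 ⇒ out+=7
        H0 returns [3, 8, 7, 0]
        H1 returns [[3, 8, 7, 0]]
= [[3, 8, 7, 0], [3, 8, 7, 0], [3, 8, 7, 0], [3, 8, 7, 0], [3, 8, 7, 0], [3, 8, 7, 0]]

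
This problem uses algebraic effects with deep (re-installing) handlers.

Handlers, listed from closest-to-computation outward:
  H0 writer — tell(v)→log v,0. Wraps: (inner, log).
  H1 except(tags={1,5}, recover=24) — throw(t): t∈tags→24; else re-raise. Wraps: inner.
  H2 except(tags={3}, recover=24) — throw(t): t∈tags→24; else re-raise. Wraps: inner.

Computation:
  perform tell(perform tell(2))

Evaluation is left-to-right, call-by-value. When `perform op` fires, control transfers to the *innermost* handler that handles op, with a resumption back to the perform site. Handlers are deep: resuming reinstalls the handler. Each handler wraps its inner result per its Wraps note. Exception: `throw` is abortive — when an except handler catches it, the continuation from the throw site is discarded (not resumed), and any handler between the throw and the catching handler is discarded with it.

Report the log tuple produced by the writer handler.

Answer: (2, 0)

Step-by-step:
tell(2) @ H0 ⇒ log+=2
tell(0) @ H0 ⇒ log+=0
H0 returns (0, (2, 0))
H1 returns (0, (2, 0))
H2 returns (0, (2, 0))
= (0, (2, 0))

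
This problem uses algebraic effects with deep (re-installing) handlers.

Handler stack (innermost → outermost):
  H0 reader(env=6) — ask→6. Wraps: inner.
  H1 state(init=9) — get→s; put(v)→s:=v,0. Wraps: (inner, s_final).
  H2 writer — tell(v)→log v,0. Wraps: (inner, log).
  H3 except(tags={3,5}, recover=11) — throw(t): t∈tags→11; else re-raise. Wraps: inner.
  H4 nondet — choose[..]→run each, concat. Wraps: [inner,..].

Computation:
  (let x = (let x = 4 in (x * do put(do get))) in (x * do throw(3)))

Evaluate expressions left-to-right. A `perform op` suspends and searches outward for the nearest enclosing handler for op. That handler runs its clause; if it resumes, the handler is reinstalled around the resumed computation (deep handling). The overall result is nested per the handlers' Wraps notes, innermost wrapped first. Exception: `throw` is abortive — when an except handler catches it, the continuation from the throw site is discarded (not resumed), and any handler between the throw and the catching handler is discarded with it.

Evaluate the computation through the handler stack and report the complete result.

Step-by-step:
get @ H1 ⇒ 9
put(9) @ H1 ⇒ s:=9
throw(3) @ H3 caught ⇒ 11
H4 returns [11]
= [11]

Answer: [11]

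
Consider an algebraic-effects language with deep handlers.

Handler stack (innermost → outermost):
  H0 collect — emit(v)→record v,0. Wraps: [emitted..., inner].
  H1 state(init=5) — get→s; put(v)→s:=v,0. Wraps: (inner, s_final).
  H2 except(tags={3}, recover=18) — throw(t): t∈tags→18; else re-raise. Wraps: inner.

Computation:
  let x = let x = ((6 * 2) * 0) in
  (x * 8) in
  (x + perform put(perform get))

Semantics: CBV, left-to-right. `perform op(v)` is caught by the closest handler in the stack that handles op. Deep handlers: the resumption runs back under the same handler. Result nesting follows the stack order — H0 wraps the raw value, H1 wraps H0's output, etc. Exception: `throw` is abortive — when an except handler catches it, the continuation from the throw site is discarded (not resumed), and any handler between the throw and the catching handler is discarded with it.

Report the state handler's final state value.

Answer: 5

Step-by-step:
get @ H1 ⇒ 5
put(5) @ H1 ⇒ s:=5
H0 returns [0]
H1 returns ([0], 5)
H2 returns ([0], 5)
= ([0], 5)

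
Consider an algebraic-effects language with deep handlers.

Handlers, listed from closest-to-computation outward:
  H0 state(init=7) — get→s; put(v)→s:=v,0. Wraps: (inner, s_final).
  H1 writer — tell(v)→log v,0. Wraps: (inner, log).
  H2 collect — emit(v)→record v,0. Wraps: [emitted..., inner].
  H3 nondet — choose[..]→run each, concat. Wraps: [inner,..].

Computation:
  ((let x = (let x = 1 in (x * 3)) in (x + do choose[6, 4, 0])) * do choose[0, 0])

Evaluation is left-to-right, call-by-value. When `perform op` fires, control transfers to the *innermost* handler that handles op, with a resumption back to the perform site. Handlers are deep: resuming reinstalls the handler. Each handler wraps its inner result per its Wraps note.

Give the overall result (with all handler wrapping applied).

Evaluation trace:
choose[6, 4, 0] @ H3
  branch[0] choose=6:
    choose[0, 0] @ H3
      branch[0] choose=0:
        H0 returns (0, 7)
        H1 returns ((0, 7), ())
        H2 returns [((0, 7), ())]
        H3 returns [[((0, 7), ())]]
      branch[1] choose=0:
        H0 returns (0, 7)
        H1 returns ((0, 7), ())
        H2 returns [((0, 7), ())]
        H3 returns [[((0, 7), ())]]
  branch[1] choose=4:
    choose[0, 0] @ H3
      branch[0] choose=0:
        H0 returns (0, 7)
        H1 returns ((0, 7), ())
        H2 returns [((0, 7), ())]
        H3 returns [[((0, 7), ())]]
      branch[1] choose=0:
        H0 returns (0, 7)
        H1 returns ((0, 7), ())
        H2 returns [((0, 7), ())]
        H3 returns [[((0, 7), ())]]
  branch[2] choose=0:
    choose[0, 0] @ H3
      branch[0] choose=0:
        H0 returns (0, 7)
        H1 returns ((0, 7), ())
        H2 returns [((0, 7), ())]
        H3 returns [[((0, 7), ())]]
      branch[1] choose=0:
        H0 returns (0, 7)
        H1 returns ((0, 7), ())
        H2 returns [((0, 7), ())]
        H3 returns [[((0, 7), ())]]
= [[((0, 7), ())], [((0, 7), ())], [((0, 7), ())], [((0, 7), ())], [((0, 7), ())], [((0, 7), ())]]

Answer: [[((0, 7), ())], [((0, 7), ())], [((0, 7), ())], [((0, 7), ())], [((0, 7), ())], [((0, 7), ())]]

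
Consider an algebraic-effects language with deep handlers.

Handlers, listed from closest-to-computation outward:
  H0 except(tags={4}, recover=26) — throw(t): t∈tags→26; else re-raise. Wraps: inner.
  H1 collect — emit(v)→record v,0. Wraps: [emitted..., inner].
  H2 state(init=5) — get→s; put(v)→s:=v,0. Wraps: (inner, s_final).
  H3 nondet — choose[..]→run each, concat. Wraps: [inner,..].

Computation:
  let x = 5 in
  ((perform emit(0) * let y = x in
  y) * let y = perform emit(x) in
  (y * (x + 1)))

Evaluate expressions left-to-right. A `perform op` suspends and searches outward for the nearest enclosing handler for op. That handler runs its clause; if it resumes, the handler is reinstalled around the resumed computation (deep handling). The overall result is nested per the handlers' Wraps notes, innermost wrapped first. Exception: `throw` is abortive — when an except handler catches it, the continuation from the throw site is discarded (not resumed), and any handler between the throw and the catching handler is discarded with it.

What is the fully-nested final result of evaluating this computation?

Working:
emit(0) @ H1 ⇒ out+=0
emit(5) @ H1 ⇒ out+=5
H0 returns 0
H1 returns [0, 5, 0]
H2 returns ([0, 5, 0], 5)
H3 returns [([0, 5, 0], 5)]
= [([0, 5, 0], 5)]

Answer: [([0, 5, 0], 5)]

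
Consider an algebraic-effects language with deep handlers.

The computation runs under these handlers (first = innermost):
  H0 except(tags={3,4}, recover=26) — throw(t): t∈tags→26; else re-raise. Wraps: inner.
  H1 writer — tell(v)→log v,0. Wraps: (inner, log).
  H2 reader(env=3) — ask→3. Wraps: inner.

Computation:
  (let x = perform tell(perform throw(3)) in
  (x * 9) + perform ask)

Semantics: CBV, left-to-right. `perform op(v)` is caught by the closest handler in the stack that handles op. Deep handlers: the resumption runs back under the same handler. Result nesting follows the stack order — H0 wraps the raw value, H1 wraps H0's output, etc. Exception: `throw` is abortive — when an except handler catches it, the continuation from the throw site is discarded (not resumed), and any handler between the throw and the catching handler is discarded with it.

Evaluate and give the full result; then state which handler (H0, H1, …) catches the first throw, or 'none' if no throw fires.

Working:
throw(3) @ H0 caught ⇒ 26
H1 returns (26, ())
H2 returns (26, ())
= (26, ())

Answer: (26, ()) ; first throw caught by: H0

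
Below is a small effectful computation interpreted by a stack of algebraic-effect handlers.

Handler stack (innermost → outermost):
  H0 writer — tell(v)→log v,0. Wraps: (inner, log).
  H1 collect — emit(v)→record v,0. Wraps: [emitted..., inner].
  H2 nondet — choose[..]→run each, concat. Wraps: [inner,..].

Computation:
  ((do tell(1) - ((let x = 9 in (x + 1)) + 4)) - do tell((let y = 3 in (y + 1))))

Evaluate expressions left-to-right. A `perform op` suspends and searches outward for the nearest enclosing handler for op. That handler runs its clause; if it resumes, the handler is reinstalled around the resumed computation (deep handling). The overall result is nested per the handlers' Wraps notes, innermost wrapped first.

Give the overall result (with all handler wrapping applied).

Answer: [[(-14, (1, 4))]]

Step-by-step:
tell(1) @ H0 ⇒ log+=1
tell(4) @ H0 ⇒ log+=4
H0 returns (-14, (1, 4))
H1 returns [(-14, (1, 4))]
H2 returns [[(-14, (1, 4))]]
= [[(-14, (1, 4))]]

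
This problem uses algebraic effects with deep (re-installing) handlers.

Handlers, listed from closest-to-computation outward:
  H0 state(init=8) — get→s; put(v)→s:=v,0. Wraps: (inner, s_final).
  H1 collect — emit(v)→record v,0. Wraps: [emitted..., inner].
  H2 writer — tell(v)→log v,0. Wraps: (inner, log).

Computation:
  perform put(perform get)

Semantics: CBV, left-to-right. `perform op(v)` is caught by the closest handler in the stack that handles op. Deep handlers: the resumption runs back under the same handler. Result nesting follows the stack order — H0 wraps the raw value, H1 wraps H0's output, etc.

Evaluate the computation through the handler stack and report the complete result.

Evaluation trace:
get @ H0 ⇒ 8
put(8) @ H0 ⇒ s:=8
H0 returns (0, 8)
H1 returns [(0, 8)]
H2 returns ([(0, 8)], ())
= ([(0, 8)], ())

Answer: ([(0, 8)], ())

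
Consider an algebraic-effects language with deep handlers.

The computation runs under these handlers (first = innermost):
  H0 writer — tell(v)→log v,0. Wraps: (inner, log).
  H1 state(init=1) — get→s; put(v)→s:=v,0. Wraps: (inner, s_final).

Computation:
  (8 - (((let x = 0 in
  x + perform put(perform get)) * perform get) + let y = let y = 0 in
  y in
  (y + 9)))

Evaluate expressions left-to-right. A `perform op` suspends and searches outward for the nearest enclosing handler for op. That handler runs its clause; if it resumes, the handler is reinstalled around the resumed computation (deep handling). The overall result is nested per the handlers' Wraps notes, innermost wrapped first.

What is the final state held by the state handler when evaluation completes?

Working:
get @ H1 ⇒ 1
put(1) @ H1 ⇒ s:=1
get @ H1 ⇒ 1
H0 returns (-1, ())
H1 returns ((-1, ()), 1)
= ((-1, ()), 1)

Answer: 1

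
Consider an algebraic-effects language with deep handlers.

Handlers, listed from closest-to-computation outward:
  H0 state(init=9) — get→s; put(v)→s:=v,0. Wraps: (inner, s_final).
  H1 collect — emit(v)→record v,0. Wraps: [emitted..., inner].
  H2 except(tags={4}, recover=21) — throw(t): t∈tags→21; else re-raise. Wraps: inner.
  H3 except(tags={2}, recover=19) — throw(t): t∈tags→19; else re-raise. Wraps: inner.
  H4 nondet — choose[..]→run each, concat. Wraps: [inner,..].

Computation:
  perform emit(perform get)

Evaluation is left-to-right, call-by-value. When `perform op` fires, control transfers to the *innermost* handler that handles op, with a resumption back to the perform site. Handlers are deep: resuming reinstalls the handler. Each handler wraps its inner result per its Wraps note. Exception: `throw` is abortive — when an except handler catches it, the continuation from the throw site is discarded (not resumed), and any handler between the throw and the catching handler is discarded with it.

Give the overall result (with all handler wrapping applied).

Evaluation trace:
get @ H0 ⇒ 9
emit(9) @ H1 ⇒ out+=9
H0 returns (0, 9)
H1 returns [9, (0, 9)]
H2 returns [9, (0, 9)]
H3 returns [9, (0, 9)]
H4 returns [[9, (0, 9)]]
= [[9, (0, 9)]]

Answer: [[9, (0, 9)]]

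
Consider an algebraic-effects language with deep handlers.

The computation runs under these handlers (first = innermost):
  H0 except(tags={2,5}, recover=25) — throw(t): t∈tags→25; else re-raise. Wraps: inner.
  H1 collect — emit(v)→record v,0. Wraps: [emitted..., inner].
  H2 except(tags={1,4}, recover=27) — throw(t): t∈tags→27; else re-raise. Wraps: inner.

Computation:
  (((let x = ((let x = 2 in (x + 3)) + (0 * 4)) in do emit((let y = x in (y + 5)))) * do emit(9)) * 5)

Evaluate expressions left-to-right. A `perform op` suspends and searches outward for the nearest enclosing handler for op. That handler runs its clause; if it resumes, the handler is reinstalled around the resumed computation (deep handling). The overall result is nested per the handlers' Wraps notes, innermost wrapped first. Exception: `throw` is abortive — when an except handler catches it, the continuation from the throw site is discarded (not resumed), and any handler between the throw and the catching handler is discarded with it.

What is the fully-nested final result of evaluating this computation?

Answer: [10, 9, 0]

Step-by-step:
emit(10) @ H1 ⇒ out+=10
emit(9) @ H1 ⇒ out+=9
H0 returns 0
H1 returns [10, 9, 0]
H2 returns [10, 9, 0]
= [10, 9, 0]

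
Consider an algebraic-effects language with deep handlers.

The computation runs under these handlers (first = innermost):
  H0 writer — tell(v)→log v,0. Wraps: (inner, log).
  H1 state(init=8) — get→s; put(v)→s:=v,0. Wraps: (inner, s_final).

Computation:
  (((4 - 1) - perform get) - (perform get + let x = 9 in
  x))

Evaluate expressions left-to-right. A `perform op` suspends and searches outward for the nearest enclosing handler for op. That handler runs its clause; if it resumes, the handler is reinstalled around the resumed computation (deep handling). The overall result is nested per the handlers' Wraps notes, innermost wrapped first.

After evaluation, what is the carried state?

Evaluation trace:
get @ H1 ⇒ 8
get @ H1 ⇒ 8
H0 returns (-22, ())
H1 returns ((-22, ()), 8)
= ((-22, ()), 8)

Answer: 8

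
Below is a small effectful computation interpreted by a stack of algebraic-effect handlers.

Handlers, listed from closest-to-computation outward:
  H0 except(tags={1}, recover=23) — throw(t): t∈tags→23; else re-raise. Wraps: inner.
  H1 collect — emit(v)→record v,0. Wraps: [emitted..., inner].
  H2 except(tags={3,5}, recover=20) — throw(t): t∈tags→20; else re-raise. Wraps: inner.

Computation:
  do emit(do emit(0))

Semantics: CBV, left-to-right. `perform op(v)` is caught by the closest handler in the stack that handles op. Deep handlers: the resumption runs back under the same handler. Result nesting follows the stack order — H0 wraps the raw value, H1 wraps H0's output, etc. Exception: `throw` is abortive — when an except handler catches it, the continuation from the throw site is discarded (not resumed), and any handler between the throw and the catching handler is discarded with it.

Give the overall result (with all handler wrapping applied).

Step-by-step:
emit(0) @ H1 ⇒ out+=0
emit(0) @ H1 ⇒ out+=0
H0 returns 0
H1 returns [0, 0, 0]
H2 returns [0, 0, 0]
= [0, 0, 0]

Answer: [0, 0, 0]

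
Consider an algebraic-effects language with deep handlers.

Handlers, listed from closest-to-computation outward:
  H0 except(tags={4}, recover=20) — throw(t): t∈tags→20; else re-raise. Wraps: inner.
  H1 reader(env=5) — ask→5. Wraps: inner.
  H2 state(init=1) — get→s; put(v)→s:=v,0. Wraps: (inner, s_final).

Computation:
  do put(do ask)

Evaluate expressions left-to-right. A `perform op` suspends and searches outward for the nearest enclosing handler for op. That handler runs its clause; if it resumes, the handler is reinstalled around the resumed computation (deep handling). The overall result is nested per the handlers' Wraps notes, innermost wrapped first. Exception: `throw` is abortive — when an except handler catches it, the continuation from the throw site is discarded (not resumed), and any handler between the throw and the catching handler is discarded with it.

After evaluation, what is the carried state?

Answer: 5

Step-by-step:
ask @ H1 ⇒ 5
put(5) @ H2 ⇒ s:=5
H0 returns 0
H1 returns 0
H2 returns (0, 5)
= (0, 5)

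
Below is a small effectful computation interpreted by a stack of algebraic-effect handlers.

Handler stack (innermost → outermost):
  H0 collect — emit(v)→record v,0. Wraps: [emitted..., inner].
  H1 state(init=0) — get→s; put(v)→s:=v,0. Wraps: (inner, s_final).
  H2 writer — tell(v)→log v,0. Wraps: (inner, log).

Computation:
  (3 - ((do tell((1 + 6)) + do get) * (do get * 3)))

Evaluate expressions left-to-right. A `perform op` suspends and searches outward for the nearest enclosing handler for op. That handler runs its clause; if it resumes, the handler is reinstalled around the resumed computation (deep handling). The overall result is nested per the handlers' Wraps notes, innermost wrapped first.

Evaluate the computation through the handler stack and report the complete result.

Answer: (([3], 0), (7))

Evaluation trace:
tell(7) @ H2 ⇒ log+=7
get @ H1 ⇒ 0
get @ H1 ⇒ 0
H0 returns [3]
H1 returns ([3], 0)
H2 returns (([3], 0), (7))
= (([3], 0), (7))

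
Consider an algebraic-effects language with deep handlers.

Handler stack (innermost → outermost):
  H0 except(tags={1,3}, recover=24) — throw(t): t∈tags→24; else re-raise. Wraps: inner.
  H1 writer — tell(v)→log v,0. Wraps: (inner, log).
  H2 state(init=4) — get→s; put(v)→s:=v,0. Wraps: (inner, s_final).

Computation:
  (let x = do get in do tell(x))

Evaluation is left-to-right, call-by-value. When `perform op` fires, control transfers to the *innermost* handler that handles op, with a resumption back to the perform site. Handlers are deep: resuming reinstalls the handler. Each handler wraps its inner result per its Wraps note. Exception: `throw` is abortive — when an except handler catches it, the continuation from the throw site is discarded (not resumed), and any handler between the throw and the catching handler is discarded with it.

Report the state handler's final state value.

Evaluation trace:
get @ H2 ⇒ 4
tell(4) @ H1 ⇒ log+=4
H0 returns 0
H1 returns (0, (4))
H2 returns ((0, (4)), 4)
= ((0, (4)), 4)

Answer: 4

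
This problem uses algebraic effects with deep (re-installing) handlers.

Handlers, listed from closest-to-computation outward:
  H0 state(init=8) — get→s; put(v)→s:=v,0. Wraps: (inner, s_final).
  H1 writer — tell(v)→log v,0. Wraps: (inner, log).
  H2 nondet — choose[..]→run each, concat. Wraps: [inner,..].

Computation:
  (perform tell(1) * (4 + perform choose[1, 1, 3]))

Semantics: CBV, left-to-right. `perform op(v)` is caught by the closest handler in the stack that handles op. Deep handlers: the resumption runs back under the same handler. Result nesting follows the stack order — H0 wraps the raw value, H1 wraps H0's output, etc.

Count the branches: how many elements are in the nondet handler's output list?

Step-by-step:
tell(1) @ H1 ⇒ log+=1
choose[1, 1, 3] @ H2
  branch[0] choose=1:
    H0 returns (0, 8)
    H1 returns ((0, 8), (1))
    H2 returns [((0, 8), (1))]
  branch[1] choose=1:
    H0 returns (0, 8)
    H1 returns ((0, 8), (1))
    H2 returns [((0, 8), (1))]
  branch[2] choose=3:
    H0 returns (0, 8)
    H1 returns ((0, 8), (1))
    H2 returns [((0, 8), (1))]
= [((0, 8), (1)), ((0, 8), (1)), ((0, 8), (1))]

Answer: 3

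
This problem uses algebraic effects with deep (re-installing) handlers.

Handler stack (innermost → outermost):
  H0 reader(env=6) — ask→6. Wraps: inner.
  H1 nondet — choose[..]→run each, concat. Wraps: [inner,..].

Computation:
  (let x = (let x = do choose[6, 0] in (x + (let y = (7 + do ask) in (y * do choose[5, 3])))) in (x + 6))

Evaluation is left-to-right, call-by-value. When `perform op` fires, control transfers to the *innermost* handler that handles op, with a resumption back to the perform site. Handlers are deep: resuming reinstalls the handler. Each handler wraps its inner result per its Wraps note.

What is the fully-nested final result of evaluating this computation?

Answer: [77, 51, 71, 45]

Evaluation trace:
choose[6, 0] @ H1
  branch[0] choose=6:
    ask @ H0 ⇒ 6
    choose[5, 3] @ H1
      branch[0] choose=5:
        H0 returns 77
        H1 returns [77]
      branch[1] choose=3:
        H0 returns 51
        H1 returns [51]
  branch[1] choose=0:
    ask @ H0 ⇒ 6
    choose[5, 3] @ H1
      branch[0] choose=5:
        H0 returns 71
        H1 returns [71]
      branch[1] choose=3:
        H0 returns 45
        H1 returns [45]
= [77, 51, 71, 45]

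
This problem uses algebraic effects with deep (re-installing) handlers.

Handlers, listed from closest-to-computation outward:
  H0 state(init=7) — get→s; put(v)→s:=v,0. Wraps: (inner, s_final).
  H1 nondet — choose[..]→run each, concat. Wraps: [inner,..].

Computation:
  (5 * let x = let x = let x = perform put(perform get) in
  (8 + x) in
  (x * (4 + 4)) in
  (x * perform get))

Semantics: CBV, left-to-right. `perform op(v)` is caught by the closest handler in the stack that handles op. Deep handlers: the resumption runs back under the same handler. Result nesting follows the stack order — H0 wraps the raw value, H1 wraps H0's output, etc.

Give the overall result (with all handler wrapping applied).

Working:
get @ H0 ⇒ 7
put(7) @ H0 ⇒ s:=7
get @ H0 ⇒ 7
H0 returns (2240, 7)
H1 returns [(2240, 7)]
= [(2240, 7)]

Answer: [(2240, 7)]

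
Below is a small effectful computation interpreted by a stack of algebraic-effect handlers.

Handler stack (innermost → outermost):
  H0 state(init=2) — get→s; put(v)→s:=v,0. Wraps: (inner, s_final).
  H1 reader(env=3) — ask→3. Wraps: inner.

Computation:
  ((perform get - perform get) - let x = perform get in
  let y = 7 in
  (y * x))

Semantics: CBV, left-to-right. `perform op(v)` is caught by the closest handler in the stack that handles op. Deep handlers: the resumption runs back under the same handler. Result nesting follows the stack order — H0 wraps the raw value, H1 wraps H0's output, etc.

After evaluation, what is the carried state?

Answer: 2

Working:
get @ H0 ⇒ 2
get @ H0 ⇒ 2
get @ H0 ⇒ 2
H0 returns (-14, 2)
H1 returns (-14, 2)
= (-14, 2)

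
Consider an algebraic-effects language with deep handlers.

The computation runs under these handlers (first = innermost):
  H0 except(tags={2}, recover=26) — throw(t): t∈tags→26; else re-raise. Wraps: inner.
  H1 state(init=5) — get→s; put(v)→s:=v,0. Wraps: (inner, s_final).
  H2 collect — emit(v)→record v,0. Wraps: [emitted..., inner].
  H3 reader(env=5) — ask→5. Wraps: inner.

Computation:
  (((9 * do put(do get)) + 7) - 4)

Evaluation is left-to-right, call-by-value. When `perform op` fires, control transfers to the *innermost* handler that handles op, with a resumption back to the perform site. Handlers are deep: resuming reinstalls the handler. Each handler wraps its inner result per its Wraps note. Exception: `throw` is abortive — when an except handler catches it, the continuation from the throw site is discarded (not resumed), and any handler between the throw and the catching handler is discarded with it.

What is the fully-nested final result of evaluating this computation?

Step-by-step:
get @ H1 ⇒ 5
put(5) @ H1 ⇒ s:=5
H0 returns 3
H1 returns (3, 5)
H2 returns [(3, 5)]
H3 returns [(3, 5)]
= [(3, 5)]

Answer: [(3, 5)]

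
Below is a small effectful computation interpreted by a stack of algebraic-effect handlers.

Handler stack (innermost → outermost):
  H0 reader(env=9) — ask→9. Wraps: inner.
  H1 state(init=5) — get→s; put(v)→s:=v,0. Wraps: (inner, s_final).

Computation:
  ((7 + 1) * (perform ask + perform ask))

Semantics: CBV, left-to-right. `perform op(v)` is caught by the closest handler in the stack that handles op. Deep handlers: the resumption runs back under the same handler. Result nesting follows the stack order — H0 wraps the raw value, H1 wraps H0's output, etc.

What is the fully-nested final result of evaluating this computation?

Answer: (144, 5)

Evaluation trace:
ask @ H0 ⇒ 9
ask @ H0 ⇒ 9
H0 returns 144
H1 returns (144, 5)
= (144, 5)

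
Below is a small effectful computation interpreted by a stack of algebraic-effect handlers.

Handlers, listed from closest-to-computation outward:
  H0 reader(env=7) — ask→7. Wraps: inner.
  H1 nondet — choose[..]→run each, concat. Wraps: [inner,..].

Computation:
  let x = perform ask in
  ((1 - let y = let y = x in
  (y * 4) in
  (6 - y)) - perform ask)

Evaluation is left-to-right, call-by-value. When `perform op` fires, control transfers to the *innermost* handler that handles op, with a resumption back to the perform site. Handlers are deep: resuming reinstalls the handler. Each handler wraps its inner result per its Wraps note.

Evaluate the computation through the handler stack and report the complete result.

Working:
ask @ H0 ⇒ 7
ask @ H0 ⇒ 7
H0 returns 16
H1 returns [16]
= [16]

Answer: [16]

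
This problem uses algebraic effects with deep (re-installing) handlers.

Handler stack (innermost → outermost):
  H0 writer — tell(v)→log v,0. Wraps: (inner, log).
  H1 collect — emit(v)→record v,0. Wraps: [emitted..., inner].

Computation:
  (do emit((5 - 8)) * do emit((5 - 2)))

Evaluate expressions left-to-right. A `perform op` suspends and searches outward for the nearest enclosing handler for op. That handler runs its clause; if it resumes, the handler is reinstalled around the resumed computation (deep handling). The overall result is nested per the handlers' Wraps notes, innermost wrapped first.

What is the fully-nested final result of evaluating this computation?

Answer: [-3, 3, (0, ())]

Evaluation trace:
emit(-3) @ H1 ⇒ out+=-3
emit(3) @ H1 ⇒ out+=3
H0 returns (0, ())
H1 returns [-3, 3, (0, ())]
= [-3, 3, (0, ())]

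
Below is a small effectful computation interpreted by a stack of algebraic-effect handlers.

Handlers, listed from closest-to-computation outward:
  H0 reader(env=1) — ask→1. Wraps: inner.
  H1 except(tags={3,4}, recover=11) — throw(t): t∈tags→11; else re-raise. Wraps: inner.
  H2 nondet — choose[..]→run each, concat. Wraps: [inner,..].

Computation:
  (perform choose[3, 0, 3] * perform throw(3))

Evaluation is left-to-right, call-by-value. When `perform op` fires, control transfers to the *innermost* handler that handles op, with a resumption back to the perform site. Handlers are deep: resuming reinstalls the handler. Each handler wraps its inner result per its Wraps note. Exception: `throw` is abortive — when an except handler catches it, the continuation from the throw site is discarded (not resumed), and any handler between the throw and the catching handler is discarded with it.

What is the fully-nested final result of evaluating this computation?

Answer: [11, 11, 11]

Step-by-step:
choose[3, 0, 3] @ H2
  branch[0] choose=3:
    throw(3) @ H1 caught ⇒ 11
    H2 returns [11]
  branch[1] choose=0:
    throw(3) @ H1 caught ⇒ 11
    H2 returns [11]
  branch[2] choose=3:
    throw(3) @ H1 caught ⇒ 11
    H2 returns [11]
= [11, 11, 11]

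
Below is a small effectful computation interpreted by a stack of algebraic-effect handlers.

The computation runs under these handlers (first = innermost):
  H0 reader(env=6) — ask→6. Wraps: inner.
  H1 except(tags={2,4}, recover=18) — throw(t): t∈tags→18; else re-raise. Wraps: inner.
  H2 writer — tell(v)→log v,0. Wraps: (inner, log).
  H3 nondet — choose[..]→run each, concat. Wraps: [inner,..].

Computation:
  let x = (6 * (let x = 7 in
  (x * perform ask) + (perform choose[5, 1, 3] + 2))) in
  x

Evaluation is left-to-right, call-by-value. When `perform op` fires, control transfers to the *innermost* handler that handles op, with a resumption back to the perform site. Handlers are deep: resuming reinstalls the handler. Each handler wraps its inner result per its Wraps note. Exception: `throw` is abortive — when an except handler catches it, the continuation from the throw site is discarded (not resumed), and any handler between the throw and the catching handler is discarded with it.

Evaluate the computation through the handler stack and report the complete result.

Answer: [(294, ()), (270, ()), (282, ())]

Evaluation trace:
ask @ H0 ⇒ 6
choose[5, 1, 3] @ H3
  branch[0] choose=5:
    H0 returns 294
    H1 returns 294
    H2 returns (294, ())
    H3 returns [(294, ())]
  branch[1] choose=1:
    H0 returns 270
    H1 returns 270
    H2 returns (270, ())
    H3 returns [(270, ())]
  branch[2] choose=3:
    H0 returns 282
    H1 returns 282
    H2 returns (282, ())
    H3 returns [(282, ())]
= [(294, ()), (270, ()), (282, ())]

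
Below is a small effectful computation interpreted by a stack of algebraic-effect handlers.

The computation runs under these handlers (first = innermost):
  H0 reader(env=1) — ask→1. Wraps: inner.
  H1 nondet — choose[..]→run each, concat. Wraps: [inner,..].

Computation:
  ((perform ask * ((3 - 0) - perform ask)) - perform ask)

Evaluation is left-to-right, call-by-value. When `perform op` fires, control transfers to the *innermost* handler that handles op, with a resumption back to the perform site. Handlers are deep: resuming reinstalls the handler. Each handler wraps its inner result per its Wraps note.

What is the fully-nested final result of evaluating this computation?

Evaluation trace:
ask @ H0 ⇒ 1
ask @ H0 ⇒ 1
ask @ H0 ⇒ 1
H0 returns 1
H1 returns [1]
= [1]

Answer: [1]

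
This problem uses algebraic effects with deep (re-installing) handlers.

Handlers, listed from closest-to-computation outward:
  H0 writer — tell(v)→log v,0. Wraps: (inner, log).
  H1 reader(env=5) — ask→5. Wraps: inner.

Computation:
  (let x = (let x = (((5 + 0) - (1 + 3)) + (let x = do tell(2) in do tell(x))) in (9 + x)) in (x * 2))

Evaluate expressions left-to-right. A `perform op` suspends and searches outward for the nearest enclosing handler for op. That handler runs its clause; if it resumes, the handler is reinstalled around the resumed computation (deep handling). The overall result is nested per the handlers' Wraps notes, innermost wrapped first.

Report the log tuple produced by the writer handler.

Answer: (2, 0)

Working:
tell(2) @ H0 ⇒ log+=2
tell(0) @ H0 ⇒ log+=0
H0 returns (20, (2, 0))
H1 returns (20, (2, 0))
= (20, (2, 0))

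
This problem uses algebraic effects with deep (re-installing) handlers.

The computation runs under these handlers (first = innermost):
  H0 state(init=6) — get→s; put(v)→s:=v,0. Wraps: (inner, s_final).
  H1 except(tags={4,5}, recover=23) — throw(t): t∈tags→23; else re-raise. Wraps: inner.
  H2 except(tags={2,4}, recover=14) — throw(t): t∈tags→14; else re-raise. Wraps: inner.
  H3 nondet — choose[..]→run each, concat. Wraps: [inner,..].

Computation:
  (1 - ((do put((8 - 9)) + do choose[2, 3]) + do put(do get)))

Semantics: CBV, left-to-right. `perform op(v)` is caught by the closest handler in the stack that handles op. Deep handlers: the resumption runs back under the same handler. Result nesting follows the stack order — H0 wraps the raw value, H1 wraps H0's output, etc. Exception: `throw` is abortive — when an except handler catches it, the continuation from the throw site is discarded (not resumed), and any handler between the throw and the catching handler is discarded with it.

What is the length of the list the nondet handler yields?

Answer: 2

Evaluation trace:
put(-1) @ H0 ⇒ s:=-1
choose[2, 3] @ H3
  branch[0] choose=2:
    get @ H0 ⇒ -1
    put(-1) @ H0 ⇒ s:=-1
    H0 returns (-1, -1)
    H1 returns (-1, -1)
    H2 returns (-1, -1)
    H3 returns [(-1, -1)]
  branch[1] choose=3:
    get @ H0 ⇒ -1
    put(-1) @ H0 ⇒ s:=-1
    H0 returns (-2, -1)
    H1 returns (-2, -1)
    H2 returns (-2, -1)
    H3 returns [(-2, -1)]
= [(-1, -1), (-2, -1)]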